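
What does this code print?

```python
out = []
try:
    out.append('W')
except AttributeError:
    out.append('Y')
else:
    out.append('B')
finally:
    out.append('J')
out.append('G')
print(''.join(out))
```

Execution trace: 'W' (try body, no exception) → 'B' (else) → 'J' (finally) → 'G' (after the try/except). Output: WBJG

Answer: WBJG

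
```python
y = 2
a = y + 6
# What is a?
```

Trace:
`y = 2` → y = 2
`a = y + 6` → a = 8
So a = 8

Answer: 8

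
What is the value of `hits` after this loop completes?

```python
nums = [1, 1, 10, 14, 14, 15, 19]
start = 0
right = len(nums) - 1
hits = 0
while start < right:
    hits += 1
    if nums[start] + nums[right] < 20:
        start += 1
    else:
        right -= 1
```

Steps to find pair summing to 20
`hits` takes the values: 0 → 1 → 2 → 3 → 4 → 5 → 6

Answer: 6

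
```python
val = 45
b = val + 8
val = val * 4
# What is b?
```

Trace:
`val = 45` → val = 45
`b = val + 8` → b = 53
`val = val * 4` → val = 180
So b = 53

Answer: 53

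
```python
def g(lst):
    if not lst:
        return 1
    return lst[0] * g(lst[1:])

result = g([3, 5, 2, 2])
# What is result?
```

Product over [3, 5, 2, 2] = 3 * 5 * 2 * 2 = 60

Answer: 60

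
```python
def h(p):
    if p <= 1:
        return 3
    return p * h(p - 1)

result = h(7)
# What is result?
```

h(7) = 7 * 6 * 5 * 4 * 3 * 2 * 3 = 15120

Answer: 15120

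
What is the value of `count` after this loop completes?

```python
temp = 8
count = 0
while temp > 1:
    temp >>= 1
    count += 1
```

Count right shifts until 1
`count` takes the values: 0 → 1 → 2 → 3

Answer: 3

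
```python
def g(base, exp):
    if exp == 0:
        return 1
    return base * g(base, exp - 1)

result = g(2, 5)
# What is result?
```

g(2, 5) = 2 * 2 * 2 * 2 * 2 = 32

Answer: 32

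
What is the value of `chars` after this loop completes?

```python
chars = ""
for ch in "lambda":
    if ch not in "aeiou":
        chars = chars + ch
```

Remove vowels from 'lambda'
`chars` takes the values: "" → "l" → "lm" → "lmb" → "lmbd"

Answer: "lmbd"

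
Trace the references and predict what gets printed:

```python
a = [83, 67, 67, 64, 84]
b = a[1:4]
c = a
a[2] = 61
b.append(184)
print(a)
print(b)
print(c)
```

Key concept: slice vs alias.
Step by step:
`a = [83, 67, 67, 64, 84]` → a = [83, 67, 67, 64, 84]
`b = a[1:4]` → b = [67, 67, 64]
`c = a` → c = [83, 67, 67, 64, 84] (same object as a)
`a[2] = 61` → a = [83, 67, 61, 64, 84] (same object as c); c = [83, 67, 61, 64, 84] (same object as a)
`b.append(184)` → b = [67, 67, 64, 184]
`print(a)` → prints [83, 67, 61, 64, 84]
`print(b)` → prints [67, 67, 64, 184]
`print(c)` → prints [83, 67, 61, 64, 84]

Answer:
[83, 67, 61, 64, 84]
[67, 67, 64, 184]
[83, 67, 61, 64, 84]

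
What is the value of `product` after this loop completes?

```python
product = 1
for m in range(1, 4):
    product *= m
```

3! = 6
`product` takes the values: 1 → 2 → 6

Answer: 6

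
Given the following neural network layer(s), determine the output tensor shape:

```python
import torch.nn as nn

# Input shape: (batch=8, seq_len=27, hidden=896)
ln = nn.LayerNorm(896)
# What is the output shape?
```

Input: (8, 27, 896) -> Output: (8, 27, 896)

Answer: (8, 27, 896)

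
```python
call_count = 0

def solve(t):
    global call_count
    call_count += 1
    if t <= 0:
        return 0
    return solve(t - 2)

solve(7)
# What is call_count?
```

Linear recursion stepping by 2: 5 calls from t=7 down to ≤0.

Answer: 5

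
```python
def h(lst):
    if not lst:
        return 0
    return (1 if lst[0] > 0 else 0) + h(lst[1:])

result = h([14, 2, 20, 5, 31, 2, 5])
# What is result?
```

Count of positive elements in [14, 2, 20, 5, 31, 2, 5] = 7

Answer: 7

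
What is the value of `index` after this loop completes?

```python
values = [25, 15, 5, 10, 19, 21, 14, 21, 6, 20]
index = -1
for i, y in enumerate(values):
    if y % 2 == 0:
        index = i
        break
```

First even number index in [25, 15, 5, 10, 19, 21, 14, 21, 6, 20]
`index` takes the values: -1 → 3

Answer: 3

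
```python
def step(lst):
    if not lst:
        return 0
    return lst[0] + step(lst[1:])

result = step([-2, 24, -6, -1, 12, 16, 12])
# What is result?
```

(-2) + 24 + (-6) + (-1) + 12 + 16 + 12 + 0 = 55

Answer: 55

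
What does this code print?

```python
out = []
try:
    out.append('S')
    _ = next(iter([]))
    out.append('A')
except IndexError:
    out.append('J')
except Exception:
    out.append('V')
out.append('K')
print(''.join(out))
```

Execution trace: 'S' (try body) → 'V' (except Exception) → 'K' (after the try/except). Output: SVK

Answer: SVK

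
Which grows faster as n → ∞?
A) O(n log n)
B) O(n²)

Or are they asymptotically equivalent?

O(n log n) vs O(n²): Higher order terms dominate.

Answer: B) O(n²) grows faster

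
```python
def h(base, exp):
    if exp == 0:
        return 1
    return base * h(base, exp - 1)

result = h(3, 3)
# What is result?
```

h(3, 3) = 3 * 3 * 3 = 27

Answer: 27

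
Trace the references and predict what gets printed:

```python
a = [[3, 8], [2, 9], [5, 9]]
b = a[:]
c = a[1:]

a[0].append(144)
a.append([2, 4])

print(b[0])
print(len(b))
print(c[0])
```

Key concept: slice with nested mutation.
Step by step:
`a = [[3, 8], [2, 9], [5, 9]]` → a = [[3, 8], [2, 9], [5, 9]]
`b = a[:]` → b = [[3, 8], [2, 9], [5, 9]]
`c = a[1:]` → c = [[2, 9], [5, 9]]
`a[0].append(144)` → a = [[3, 8, 144], [2, 9], [5, 9]]; b = [[3, 8, 144], [2, 9], [5, 9]]
`a.append([2, 4])` → a = [[3, 8, 144], [2, 9], [5, 9], [2, 4]]
`print(b[0])` → prints [3, 8, 144]
`print(len(b))` → prints 3
`print(c[0])` → prints [2, 9]

Answer:
[3, 8, 144]
3
[2, 9]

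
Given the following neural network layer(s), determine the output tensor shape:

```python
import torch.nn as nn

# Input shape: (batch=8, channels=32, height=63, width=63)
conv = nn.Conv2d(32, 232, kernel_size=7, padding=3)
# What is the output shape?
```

Input: (8, 32, 63, 63) -> Output: (8, 232, 63, 63)

Answer: (8, 232, 63, 63)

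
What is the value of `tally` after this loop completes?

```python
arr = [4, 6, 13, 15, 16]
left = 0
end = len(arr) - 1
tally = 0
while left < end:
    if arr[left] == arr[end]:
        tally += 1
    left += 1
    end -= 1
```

Count matching pairs from ends
`tally` takes the values: 0

Answer: 0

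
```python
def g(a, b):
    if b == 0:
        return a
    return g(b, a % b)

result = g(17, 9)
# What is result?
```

g(17, 9) -> g(9, 8) -> g(8, 1) -> g(1, 0) -> 1

Answer: 1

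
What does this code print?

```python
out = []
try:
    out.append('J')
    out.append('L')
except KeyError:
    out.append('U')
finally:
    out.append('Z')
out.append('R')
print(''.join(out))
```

Execution trace: 'J' (try body) → 'L' (try body, no exception) → 'Z' (finally) → 'R' (after the try/except). Output: JLZR

Answer: JLZR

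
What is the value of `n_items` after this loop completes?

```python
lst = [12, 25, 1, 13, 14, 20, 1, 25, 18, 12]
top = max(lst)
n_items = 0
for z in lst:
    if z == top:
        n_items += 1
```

Count of max value 25 in [12, 25, 1, 13, 14, 20, 1, 25, 18, 12]
`n_items` takes the values: 0 → 1 → 2

Answer: 2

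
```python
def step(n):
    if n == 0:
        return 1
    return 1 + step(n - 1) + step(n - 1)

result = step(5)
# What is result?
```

step(n) = 1 + 2·step(n-1), step(0)=1. Closed form: (1+1)·2^5 - 1 = 63.

Answer: 63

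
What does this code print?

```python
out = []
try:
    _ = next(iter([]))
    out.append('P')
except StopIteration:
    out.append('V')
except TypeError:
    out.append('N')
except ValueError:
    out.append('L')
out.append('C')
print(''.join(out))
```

Execution trace: 'V' (except StopIteration) → 'C' (after the try/except). Output: VC

Answer: VC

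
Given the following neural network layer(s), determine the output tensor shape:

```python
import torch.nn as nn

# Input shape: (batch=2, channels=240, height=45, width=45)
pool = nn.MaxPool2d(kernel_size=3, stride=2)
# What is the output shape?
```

Input: (2, 240, 45, 45) -> Output: (2, 240, 22, 22)

Answer: (2, 240, 22, 22)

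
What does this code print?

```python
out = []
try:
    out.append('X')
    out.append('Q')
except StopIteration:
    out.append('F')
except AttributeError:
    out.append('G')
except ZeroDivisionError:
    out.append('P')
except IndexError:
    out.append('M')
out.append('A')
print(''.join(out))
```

Execution trace: 'X' (try body) → 'Q' (try body, no exception) → 'A' (after the try/except). Output: XQA

Answer: XQA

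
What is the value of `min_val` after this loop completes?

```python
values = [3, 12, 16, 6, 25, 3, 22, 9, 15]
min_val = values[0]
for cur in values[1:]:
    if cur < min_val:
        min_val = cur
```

Minimum of [3, 12, 16, 6, 25, 3, 22, 9, 15]
`min_val` takes the values: 3

Answer: 3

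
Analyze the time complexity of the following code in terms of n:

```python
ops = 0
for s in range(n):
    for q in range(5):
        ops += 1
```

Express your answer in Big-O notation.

Each loop level contributes: n × 1. Multiplying the contributions gives O(n).

Answer: O(n)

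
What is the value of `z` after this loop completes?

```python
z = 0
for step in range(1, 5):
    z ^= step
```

XOR of 1 to 4
`z` takes the values: 0 → 1 → 3 → 0 → 4

Answer: 4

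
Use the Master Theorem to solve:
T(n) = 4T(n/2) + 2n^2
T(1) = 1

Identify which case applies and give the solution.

a=4, b=2, f(n)=2n^2. log_2(4) = 2. Since c=2 = 2, Case 2 applies: T(n) = Θ(n^log_b(a) · log n) = O(n^2 log n).

Answer: O(n^2 log n) - Case 2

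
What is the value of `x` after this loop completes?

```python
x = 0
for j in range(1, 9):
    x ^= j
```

XOR of 1 to 8
`x` takes the values: 0 → 1 → 3 → 0 → 4 → 1 → 7 → 0 → 8

Answer: 8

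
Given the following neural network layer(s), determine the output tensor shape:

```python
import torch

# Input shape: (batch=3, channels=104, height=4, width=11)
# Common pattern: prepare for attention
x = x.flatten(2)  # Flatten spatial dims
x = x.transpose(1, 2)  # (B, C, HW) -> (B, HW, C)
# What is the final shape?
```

Input: (3, 104, 4, 11) -> after flatten(2): (3, 104, 44) -> Output: (3, 44, 104)

Answer: (3, 44, 104)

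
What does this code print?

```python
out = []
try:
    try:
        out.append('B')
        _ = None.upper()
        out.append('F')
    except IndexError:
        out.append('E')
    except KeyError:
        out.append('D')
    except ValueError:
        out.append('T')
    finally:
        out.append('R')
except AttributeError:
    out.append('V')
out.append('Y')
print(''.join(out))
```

Execution trace: 'B' (try body) → 'R' (finally) → 'V' (outer except AttributeError) → 'Y' (after the try/except). Output: BRVY

Answer: BRVY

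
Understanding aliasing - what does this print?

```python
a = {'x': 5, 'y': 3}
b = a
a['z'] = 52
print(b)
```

Key concept: dict aliasing.
Step by step:
`a = {'x': 5, 'y': 3}` → a = {'x': 5, 'y': 3}
`b = a` → b = {'x': 5, 'y': 3} (same object as a)
`a['z'] = 52` → a = {'x': 5, 'y': 3, 'z': 52} (same object as b); b = {'x': 5, 'y': 3, 'z': 52} (same object as a)
`print(b)` → prints {'x': 5, 'y': 3, 'z': 52}

Answer: {'x': 5, 'y': 3, 'z': 52}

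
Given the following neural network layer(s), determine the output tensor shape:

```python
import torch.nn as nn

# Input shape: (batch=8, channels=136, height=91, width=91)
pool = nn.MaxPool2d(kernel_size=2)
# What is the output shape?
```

Input: (8, 136, 91, 91) -> Output: (8, 136, 45, 45)

Answer: (8, 136, 45, 45)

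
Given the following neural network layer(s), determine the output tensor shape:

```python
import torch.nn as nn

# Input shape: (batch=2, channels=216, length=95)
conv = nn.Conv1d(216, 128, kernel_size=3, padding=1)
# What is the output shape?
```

Input: (2, 216, 95) -> Output: (2, 128, 95)

Answer: (2, 128, 95)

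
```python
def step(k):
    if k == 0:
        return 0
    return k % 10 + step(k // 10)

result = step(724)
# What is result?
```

Sum of digits of 724: 4 + 2 + 7 = 13

Answer: 13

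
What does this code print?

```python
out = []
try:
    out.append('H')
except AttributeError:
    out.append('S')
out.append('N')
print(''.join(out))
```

Execution trace: 'H' (try body, no exception) → 'N' (after the try/except). Output: HN

Answer: HN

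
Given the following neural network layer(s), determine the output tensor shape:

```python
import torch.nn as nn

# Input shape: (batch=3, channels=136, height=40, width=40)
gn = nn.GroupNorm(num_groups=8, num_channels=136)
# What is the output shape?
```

Input: (3, 136, 40, 40) -> Output: (3, 136, 40, 40)

Answer: (3, 136, 40, 40)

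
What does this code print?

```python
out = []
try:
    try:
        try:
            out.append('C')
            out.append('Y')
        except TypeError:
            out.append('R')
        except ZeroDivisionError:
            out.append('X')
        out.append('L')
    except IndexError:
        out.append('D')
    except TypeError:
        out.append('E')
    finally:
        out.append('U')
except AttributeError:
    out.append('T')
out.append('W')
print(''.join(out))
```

Execution trace: 'C' (inner try body) → 'Y' (inner try body, no exception) → 'L' (try body, no exception) → 'U' (finally) → 'W' (after the try/except). Output: CYLUW

Answer: CYLUW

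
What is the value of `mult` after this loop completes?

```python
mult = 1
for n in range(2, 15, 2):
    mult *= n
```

Product of even numbers 2 to 14
`mult` takes the values: 1 → 2 → 8 → 48 → 384 → 3840 → 46080 → 645120

Answer: 645120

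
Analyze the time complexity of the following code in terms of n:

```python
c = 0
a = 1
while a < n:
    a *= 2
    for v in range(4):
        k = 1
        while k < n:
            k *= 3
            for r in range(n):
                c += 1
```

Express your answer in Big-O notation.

Each loop level contributes: log n × 1 × log n × n. Multiplying the contributions gives O(n log² n).

Answer: O(n log² n)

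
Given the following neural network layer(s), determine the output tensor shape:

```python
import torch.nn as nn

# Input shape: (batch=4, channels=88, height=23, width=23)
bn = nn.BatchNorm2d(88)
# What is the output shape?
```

Input: (4, 88, 23, 23) -> Output: (4, 88, 23, 23)

Answer: (4, 88, 23, 23)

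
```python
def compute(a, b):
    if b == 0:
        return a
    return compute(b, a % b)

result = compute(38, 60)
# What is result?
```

compute(38, 60) -> compute(60, 38) -> compute(38, 22) -> compute(22, 16) -> compute(16, 6) -> compute(6, 4) -> compute(4, 2) -> compute(2, 0) -> 2

Answer: 2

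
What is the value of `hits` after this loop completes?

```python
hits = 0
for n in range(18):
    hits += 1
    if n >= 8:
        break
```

Loop breaks when n reaches 8, hits is 9
`hits` takes the values: 0 → 1 → 2 → 3 → 4 → 5 → 6 → 7 → 8 → 9

Answer: 9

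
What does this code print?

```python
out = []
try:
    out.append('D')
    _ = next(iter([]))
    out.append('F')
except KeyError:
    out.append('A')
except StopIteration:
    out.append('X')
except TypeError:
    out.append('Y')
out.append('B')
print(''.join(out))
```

Execution trace: 'D' (try body) → 'X' (except StopIteration) → 'B' (after the try/except). Output: DXB

Answer: DXB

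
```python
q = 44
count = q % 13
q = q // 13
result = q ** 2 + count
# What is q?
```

Trace:
`q = 44` → q = 44
`count = q % 13` → count = 5
`q = q // 13` → q = 3
`result = q ** 2 + count` → result = 14
So q = 3

Answer: 3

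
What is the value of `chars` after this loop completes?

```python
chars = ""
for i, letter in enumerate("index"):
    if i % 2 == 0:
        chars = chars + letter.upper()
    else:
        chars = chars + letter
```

Uppercase even positions in 'index'
`chars` takes the values: "" → "I" → "In" → "InD" → "InDe" → "InDeX"

Answer: "InDeX"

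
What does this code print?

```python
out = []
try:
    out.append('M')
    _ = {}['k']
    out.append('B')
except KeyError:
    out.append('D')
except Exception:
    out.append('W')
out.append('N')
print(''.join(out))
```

Execution trace: 'M' (try body) → 'D' (except KeyError) → 'N' (after the try/except). Output: MDN

Answer: MDN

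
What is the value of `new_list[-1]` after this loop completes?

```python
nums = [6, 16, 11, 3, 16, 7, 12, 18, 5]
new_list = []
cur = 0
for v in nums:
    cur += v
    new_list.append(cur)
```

Cumulative sum ends at 94
`new_list` takes the values: [] → [6] → [6, 22] → [6, 22, 33] → [6, 22, 33, 36] → [6, 22, 33, 36, 52] → [6, 22, 33, 36, 52, 59] → [6, 22, 33, 36, 52, 59, 71] → [6, 22, 33, 36, 52, 59, 71, 89] → [6, 22, 33, 36, 52, 59, 71, 89, 94]
So `new_list[-1]` = 94

Answer: 94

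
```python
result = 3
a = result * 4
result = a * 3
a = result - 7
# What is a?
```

Trace:
`result = 3` → result = 3
`a = result * 4` → a = 12
`result = a * 3` → result = 36
`a = result - 7` → a = 29
So a = 29

Answer: 29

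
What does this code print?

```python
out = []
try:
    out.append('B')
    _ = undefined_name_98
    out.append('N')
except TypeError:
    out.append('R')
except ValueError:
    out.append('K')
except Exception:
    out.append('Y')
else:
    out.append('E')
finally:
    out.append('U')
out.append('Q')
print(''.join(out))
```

Execution trace: 'B' (try body) → 'Y' (except Exception) → 'U' (finally) → 'Q' (after the try/except). Output: BYUQ

Answer: BYUQ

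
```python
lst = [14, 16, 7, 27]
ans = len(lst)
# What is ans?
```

Trace:
`lst = [14, 16, 7, 27]` → lst = [14, 16, 7, 27]
`ans = len(lst)` → ans = 4
So ans = 4

Answer: 4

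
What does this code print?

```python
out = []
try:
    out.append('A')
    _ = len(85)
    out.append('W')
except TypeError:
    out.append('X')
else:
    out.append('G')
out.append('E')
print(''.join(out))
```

Execution trace: 'A' (try body) → 'X' (except TypeError) → 'E' (after the try/except). Output: AXE

Answer: AXE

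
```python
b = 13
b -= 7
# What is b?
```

Trace:
`b = 13` → b = 13
`b -= 7` → b = 6
So b = 6

Answer: 6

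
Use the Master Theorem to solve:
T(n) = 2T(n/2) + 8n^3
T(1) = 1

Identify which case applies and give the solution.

a=2, b=2, f(n)=8n^3. log_2(2) = 1. Since c=3 > 1 and the regularity condition holds (2(n/2)^3 = (2/2^3)n^3 with 2/2^3 < 1), Case 3 applies: T(n) = Θ(f(n)) = O(n^3).

Answer: O(n^3) - Case 3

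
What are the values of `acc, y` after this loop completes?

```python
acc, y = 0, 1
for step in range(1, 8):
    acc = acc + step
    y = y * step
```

Sum and factorial of 1 to 7
`acc, y` takes the values: (0, 1) → (1, 1) → (3, 1) → (3, 2) → (6, 2) → (6, 6) → (10, 6) → (10, 24) → (15, 24) → (15, 120) → (21, 120) → (21, 720) → (28, 720) → (28, 5040)

Answer: 28, 5040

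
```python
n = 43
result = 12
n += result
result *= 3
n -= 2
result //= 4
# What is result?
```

Trace:
`n = 43` → n = 43
`result = 12` → result = 12
`n += result` → n = 55
`result *= 3` → result = 36
`n -= 2` → n = 53
`result //= 4` → result = 9
So result = 9

Answer: 9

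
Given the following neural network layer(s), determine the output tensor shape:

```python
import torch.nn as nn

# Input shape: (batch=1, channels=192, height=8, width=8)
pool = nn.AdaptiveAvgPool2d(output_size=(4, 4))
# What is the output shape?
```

Input: (1, 192, 8, 8) -> Output: (1, 192, 4, 4)

Answer: (1, 192, 4, 4)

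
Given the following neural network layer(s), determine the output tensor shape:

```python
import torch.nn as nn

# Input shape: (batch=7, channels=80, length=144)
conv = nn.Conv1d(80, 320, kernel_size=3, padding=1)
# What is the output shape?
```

Input: (7, 80, 144) -> Output: (7, 320, 144)

Answer: (7, 320, 144)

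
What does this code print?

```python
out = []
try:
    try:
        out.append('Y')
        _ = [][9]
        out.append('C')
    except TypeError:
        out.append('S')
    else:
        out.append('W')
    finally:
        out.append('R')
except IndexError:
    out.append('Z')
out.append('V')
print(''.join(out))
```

Execution trace: 'Y' (inner try body) → 'R' (inner finally) → 'Z' (outer except IndexError) → 'V' (after the try/except). Output: YRZV

Answer: YRZV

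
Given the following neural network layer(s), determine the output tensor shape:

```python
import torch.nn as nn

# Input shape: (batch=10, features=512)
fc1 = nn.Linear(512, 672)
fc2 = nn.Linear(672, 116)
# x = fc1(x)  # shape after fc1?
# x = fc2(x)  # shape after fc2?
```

Input: (10, 512) -> after fc1: (10, 672) -> Output: (10, 116)

Answer: (10, 116)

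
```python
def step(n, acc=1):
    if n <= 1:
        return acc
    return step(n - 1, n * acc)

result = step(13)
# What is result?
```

Accumulator trace (n, acc): (13, 1) -> (12, 13) -> (11, 156) -> (10, 1716) -> (9, 17160) -> (8, 154440) -> (7, 1235520) -> (6, 8648640) -> (5, 51891840) -> (4, 259459200) -> (3, 1037836800) -> (2, 3113510400) -> (1, 6227020800) -> return 6227020800

Answer: 6227020800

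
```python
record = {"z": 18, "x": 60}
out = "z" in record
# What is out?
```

Trace:
`record = {"z": 18, "x": 60}` → record = {'z': 18, 'x': 60}
`out = "z" in record` → out = True
So out = True

Answer: True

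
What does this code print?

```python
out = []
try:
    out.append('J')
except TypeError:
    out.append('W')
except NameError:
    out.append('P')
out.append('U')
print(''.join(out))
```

Execution trace: 'J' (try body, no exception) → 'U' (after the try/except). Output: JU

Answer: JU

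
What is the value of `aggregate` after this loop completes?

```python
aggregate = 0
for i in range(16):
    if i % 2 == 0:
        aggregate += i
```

Sum of even numbers 0 to 15
`aggregate` takes the values: 0 → 2 → 6 → 12 → 20 → 30 → 42 → 56

Answer: 56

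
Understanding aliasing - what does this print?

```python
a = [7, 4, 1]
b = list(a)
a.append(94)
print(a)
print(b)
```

Key concept: list() constructor creates copy.
Step by step:
`a = [7, 4, 1]` → a = [7, 4, 1]
`b = list(a)` → b = [7, 4, 1]
`a.append(94)` → a = [7, 4, 1, 94]
`print(a)` → prints [7, 4, 1, 94]
`print(b)` → prints [7, 4, 1]

Answer:
[7, 4, 1, 94]
[7, 4, 1]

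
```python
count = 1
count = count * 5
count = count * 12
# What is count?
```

Trace:
`count = 1` → count = 1
`count = count * 5` → count = 5
`count = count * 12` → count = 60
So count = 60

Answer: 60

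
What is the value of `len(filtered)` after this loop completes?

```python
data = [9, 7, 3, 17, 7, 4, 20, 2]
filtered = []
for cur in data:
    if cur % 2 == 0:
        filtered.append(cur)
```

Count even numbers in [9, 7, 3, 17, 7, 4, 20, 2]
`filtered` takes the values: [] → [4] → [4, 20] → [4, 20, 2]
So `len(filtered)` = 3

Answer: 3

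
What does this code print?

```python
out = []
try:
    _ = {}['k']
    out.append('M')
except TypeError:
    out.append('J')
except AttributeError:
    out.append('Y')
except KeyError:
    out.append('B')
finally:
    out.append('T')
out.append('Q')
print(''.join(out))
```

Execution trace: 'B' (except KeyError) → 'T' (finally) → 'Q' (after the try/except). Output: BTQ

Answer: BTQ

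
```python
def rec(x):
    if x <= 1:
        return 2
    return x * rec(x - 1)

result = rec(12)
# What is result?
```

rec(12) = 12 * 11 * 10 * 9 * 8 * 7 * 6 * 5 * 4 * 3 * 2 * 2 = 958003200

Answer: 958003200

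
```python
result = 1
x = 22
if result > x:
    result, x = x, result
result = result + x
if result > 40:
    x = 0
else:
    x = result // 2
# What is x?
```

Trace:
`result = 1` → result = 1
`x = 22` → x = 22
`if result > x: ...` → result > x is False → no variable changes
`result = result + x` → result = 23
`if result > 40: ...` → result > 40 is False, take else branch → x = 11
So x = 11

Answer: 11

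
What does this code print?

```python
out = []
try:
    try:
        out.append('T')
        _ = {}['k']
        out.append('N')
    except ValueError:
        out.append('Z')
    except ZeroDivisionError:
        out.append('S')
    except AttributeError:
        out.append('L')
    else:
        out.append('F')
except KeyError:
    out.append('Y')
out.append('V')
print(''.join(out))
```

Execution trace: 'T' (try body) → 'Y' (outer except KeyError) → 'V' (after the try/except). Output: TYV

Answer: TYV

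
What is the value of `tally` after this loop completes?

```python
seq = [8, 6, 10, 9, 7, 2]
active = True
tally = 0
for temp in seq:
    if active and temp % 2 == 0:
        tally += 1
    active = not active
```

Count even values at even positions
`tally` takes the values: 0 → 1 → 2

Answer: 2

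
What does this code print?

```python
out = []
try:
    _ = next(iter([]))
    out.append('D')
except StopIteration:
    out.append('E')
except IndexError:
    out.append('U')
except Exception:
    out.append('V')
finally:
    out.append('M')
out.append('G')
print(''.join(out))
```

Execution trace: 'E' (except StopIteration) → 'M' (finally) → 'G' (after the try/except). Output: EMG

Answer: EMG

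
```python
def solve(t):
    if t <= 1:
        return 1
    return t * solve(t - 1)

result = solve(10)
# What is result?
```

solve(10) = 10 * 9 * 8 * 7 * 6 * 5 * 4 * 3 * 2 * 1 = 3628800

Answer: 3628800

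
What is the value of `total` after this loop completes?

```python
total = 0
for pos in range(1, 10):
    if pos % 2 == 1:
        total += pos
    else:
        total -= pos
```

Add odd, subtract even
`total` takes the values: 0 → 1 → -1 → 2 → -2 → 3 → -3 → 4 → -4 → 5

Answer: 5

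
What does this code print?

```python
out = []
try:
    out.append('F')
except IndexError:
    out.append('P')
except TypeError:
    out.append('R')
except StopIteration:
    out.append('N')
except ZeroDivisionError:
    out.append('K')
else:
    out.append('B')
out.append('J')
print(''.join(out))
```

Execution trace: 'F' (try body, no exception) → 'B' (else) → 'J' (after the try/except). Output: FBJ

Answer: FBJ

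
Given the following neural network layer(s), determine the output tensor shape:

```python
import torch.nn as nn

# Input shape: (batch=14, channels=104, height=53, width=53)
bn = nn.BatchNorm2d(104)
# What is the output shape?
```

Input: (14, 104, 53, 53) -> Output: (14, 104, 53, 53)

Answer: (14, 104, 53, 53)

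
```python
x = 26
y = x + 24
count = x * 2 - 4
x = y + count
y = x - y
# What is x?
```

Trace:
`x = 26` → x = 26
`y = x + 24` → y = 50
`count = x * 2 - 4` → count = 48
`x = y + count` → x = 98
`y = x - y` → y = 48
So x = 98

Answer: 98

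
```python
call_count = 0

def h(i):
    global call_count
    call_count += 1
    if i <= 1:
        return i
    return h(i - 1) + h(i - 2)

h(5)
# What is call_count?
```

Calls(i) = 1 + Calls(i-1) + Calls(i-2); Calls(0)=Calls(1)=1. For i=5 this gives 15.

Answer: 15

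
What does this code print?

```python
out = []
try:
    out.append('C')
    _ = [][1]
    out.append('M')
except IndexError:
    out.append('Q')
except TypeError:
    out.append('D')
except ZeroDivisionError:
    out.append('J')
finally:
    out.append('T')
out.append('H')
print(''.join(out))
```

Execution trace: 'C' (try body) → 'Q' (except IndexError) → 'T' (finally) → 'H' (after the try/except). Output: CQTH

Answer: CQTH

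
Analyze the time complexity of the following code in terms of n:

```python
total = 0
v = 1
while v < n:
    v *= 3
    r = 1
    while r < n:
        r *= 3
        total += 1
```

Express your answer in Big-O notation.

Each loop level contributes: log n × log n. Multiplying the contributions gives O(log² n).

Answer: O(log² n)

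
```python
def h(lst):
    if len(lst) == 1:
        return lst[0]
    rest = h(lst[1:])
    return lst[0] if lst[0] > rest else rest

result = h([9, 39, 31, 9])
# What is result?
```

Recursive max over [9, 39, 31, 9] = 39

Answer: 39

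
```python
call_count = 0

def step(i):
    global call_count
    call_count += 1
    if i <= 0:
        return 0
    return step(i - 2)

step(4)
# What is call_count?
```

Linear recursion stepping by 2: 3 calls from i=4 down to ≤0.

Answer: 3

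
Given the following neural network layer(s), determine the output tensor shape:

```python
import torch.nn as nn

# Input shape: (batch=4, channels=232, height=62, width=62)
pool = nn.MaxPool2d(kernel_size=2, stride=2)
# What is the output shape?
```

Input: (4, 232, 62, 62) -> Output: (4, 232, 31, 31)

Answer: (4, 232, 31, 31)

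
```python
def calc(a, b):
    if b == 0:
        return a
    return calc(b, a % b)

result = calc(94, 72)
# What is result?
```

calc(94, 72) -> calc(72, 22) -> calc(22, 6) -> calc(6, 4) -> calc(4, 2) -> calc(2, 0) -> 2

Answer: 2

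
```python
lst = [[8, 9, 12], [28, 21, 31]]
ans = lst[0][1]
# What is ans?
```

Trace:
`lst = [[8, 9, 12], [28, 21, 31]]` → lst = [[8, 9, 12], [28, 21, 31]]
`ans = lst[0][1]` → ans = 9
So ans = 9

Answer: 9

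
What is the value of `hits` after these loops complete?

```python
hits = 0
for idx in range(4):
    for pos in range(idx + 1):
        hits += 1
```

Triangle: 1 + 2 + ... + 4
`hits` takes the values: 0 → 1 → 2 → 3 → 4 → 5 → 6 → 7 → 8 → 9 → 10

Answer: 10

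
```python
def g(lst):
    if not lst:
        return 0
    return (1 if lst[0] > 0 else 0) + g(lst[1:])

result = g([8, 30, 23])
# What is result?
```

Count of positive elements in [8, 30, 23] = 3

Answer: 3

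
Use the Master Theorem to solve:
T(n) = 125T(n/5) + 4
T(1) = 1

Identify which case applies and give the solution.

a=125, b=5, f(n)=4. log_5(125) = 3. Since c=0 < 3, Case 1 applies: T(n) = Θ(n^log_b(a)) = O(n^3).

Answer: O(n^3) - Case 1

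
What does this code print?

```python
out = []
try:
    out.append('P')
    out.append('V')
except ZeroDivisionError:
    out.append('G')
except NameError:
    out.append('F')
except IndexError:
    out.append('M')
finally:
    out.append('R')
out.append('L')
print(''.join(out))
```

Execution trace: 'P' (try body) → 'V' (try body, no exception) → 'R' (finally) → 'L' (after the try/except). Output: PVRL

Answer: PVRL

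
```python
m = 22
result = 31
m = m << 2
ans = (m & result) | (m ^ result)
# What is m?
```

Trace:
`m = 22` → m = 22
`result = 31` → result = 31
`m = m << 2` → m = 88
`ans = (m & result) | (m ^ result)` → ans = 95
So m = 88

Answer: 88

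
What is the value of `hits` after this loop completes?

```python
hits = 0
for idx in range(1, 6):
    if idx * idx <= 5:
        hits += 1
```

Count numbers where idx² ≤ 5
`hits` takes the values: 0 → 1 → 2

Answer: 2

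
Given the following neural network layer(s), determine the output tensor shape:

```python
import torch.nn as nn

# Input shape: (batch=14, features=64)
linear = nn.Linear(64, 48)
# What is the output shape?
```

Input: (14, 64) -> Output: (14, 48)

Answer: (14, 48)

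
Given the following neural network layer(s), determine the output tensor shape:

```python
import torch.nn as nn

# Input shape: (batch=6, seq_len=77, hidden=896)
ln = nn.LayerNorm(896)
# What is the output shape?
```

Input: (6, 77, 896) -> Output: (6, 77, 896)

Answer: (6, 77, 896)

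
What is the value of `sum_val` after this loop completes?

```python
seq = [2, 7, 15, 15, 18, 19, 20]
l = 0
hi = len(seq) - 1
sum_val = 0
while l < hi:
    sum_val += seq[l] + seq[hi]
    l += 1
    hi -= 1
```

Sum of pairs from ends
`sum_val` takes the values: 0 → 22 → 48 → 81

Answer: 81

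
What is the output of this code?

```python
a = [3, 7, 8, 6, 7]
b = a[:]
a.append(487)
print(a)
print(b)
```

Key concept: slice [:] creates copy.
Step by step:
`a = [3, 7, 8, 6, 7]` → a = [3, 7, 8, 6, 7]
`b = a[:]` → b = [3, 7, 8, 6, 7]
`a.append(487)` → a = [3, 7, 8, 6, 7, 487]
`print(a)` → prints [3, 7, 8, 6, 7, 487]
`print(b)` → prints [3, 7, 8, 6, 7]

Answer:
[3, 7, 8, 6, 7, 487]
[3, 7, 8, 6, 7]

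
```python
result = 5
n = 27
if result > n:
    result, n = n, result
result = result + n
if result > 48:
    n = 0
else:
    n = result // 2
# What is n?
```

Trace:
`result = 5` → result = 5
`n = 27` → n = 27
`if result > n: ...` → result > n is False → no variable changes
`result = result + n` → result = 32
`if result > 48: ...` → result > 48 is False, take else branch → n = 16
So n = 16

Answer: 16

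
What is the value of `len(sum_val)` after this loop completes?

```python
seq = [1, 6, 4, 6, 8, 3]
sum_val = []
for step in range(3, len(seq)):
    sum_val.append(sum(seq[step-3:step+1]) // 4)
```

Number of 4-element averages
`sum_val` takes the values: [] → [4] → [4, 6] → [4, 6, 5]
So `len(sum_val)` = 3

Answer: 3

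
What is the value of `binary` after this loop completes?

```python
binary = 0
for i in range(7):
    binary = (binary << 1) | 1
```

Build 7 consecutive 1-bits: 0b1111111
`binary` takes the values: 0 → 1 → 3 → 7 → 15 → 31 → 63 → 127

Answer: 127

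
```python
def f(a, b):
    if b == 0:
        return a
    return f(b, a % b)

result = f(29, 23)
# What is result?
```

f(29, 23) -> f(23, 6) -> f(6, 5) -> f(5, 1) -> f(1, 0) -> 1

Answer: 1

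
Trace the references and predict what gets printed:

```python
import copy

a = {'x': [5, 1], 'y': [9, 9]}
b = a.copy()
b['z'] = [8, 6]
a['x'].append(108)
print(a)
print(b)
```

Key concept: shallow copy of dict with mutable values.
Step by step:
`a = {'x': [5, 1], 'y': [9, 9]}` → a = {'x': [5, 1], 'y': [9, 9]}
`b = a.copy()` → b = {'x': [5, 1], 'y': [9, 9]}
`b['z'] = [8, 6]` → b = {'x': [5, 1], 'y': [9, 9], 'z': [8, 6]}
`a['x'].append(108)` → a = {'x': [5, 1, 108], 'y': [9, 9]}; b = {'x': [5, 1, 108], 'y': [9, 9], 'z': [8, 6]}
`print(a)` → prints {'x': [5, 1, 108], 'y': [9, 9]}
`print(b)` → prints {'x': [5, 1, 108], 'y': [9, 9], 'z': [8, 6]}

Answer:
{'x': [5, 1, 108], 'y': [9, 9]}
{'x': [5, 1, 108], 'y': [9, 9], 'z': [8, 6]}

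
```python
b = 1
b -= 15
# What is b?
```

Trace:
`b = 1` → b = 1
`b -= 15` → b = -14
So b = -14

Answer: -14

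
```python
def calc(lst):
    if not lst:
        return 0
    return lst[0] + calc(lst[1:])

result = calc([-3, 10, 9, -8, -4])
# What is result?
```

(-3) + 10 + 9 + (-8) + (-4) + 0 = 4

Answer: 4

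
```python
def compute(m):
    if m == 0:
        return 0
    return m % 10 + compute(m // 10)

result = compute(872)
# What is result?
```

Sum of digits of 872: 2 + 7 + 8 = 17

Answer: 17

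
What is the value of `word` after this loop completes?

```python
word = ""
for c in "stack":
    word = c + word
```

Reverse 'stack'
`word` takes the values: "" → "s" → "ts" → "ats" → "cats" → "kcats"

Answer: "kcats"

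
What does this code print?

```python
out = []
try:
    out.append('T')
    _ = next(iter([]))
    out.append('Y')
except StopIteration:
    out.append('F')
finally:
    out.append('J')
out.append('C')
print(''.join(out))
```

Execution trace: 'T' (try body) → 'F' (except StopIteration) → 'J' (finally) → 'C' (after the try/except). Output: TFJC

Answer: TFJC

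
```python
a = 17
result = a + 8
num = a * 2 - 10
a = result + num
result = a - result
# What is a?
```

Trace:
`a = 17` → a = 17
`result = a + 8` → result = 25
`num = a * 2 - 10` → num = 24
`a = result + num` → a = 49
`result = a - result` → result = 24
So a = 49

Answer: 49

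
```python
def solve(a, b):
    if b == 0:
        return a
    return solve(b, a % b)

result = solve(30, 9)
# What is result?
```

solve(30, 9) -> solve(9, 3) -> solve(3, 0) -> 3

Answer: 3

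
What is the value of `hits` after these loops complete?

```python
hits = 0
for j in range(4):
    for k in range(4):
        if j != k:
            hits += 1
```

4² - 4 (exclude diagonal)
`hits` takes the values: 0 → 1 → 2 → 3 → 4 → 5 → 6 → 7 → 8 → 9 → 10 → 11 → 12

Answer: 12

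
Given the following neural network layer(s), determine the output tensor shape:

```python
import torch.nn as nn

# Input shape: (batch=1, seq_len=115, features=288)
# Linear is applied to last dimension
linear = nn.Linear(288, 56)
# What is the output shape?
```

Input: (1, 115, 288) -> Output: (1, 115, 56)

Answer: (1, 115, 56)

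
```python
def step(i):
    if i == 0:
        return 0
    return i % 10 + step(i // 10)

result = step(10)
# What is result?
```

Sum of digits of 10: 0 + 1 = 1

Answer: 1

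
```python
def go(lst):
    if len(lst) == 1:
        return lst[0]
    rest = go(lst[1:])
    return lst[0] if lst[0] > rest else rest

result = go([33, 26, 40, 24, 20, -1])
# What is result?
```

Recursive max over [33, 26, 40, 24, 20, -1] = 40

Answer: 40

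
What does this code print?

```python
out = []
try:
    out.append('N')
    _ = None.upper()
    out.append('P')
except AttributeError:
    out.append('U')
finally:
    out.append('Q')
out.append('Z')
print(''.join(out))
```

Execution trace: 'N' (try body) → 'U' (except AttributeError) → 'Q' (finally) → 'Z' (after the try/except). Output: NUQZ

Answer: NUQZ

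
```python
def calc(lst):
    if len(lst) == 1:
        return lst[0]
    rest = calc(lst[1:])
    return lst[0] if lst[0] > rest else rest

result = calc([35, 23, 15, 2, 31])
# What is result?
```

Recursive max over [35, 23, 15, 2, 31] = 35

Answer: 35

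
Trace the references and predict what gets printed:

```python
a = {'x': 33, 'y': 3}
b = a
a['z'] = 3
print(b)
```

Key concept: dict aliasing.
Step by step:
`a = {'x': 33, 'y': 3}` → a = {'x': 33, 'y': 3}
`b = a` → b = {'x': 33, 'y': 3} (same object as a)
`a['z'] = 3` → a = {'x': 33, 'y': 3, 'z': 3} (same object as b); b = {'x': 33, 'y': 3, 'z': 3} (same object as a)
`print(b)` → prints {'x': 33, 'y': 3, 'z': 3}

Answer: {'x': 33, 'y': 3, 'z': 3}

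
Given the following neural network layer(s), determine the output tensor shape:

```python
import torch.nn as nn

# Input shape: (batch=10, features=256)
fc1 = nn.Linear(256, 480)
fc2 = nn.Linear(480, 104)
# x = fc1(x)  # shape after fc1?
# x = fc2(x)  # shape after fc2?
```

Input: (10, 256) -> after fc1: (10, 480) -> Output: (10, 104)

Answer: (10, 104)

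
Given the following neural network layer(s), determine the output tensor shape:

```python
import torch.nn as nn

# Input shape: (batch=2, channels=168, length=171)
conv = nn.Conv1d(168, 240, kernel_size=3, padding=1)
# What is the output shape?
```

Input: (2, 168, 171) -> Output: (2, 240, 171)

Answer: (2, 240, 171)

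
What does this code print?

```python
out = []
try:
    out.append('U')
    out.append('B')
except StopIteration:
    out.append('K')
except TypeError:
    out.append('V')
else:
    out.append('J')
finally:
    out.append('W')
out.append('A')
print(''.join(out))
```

Execution trace: 'U' (try body) → 'B' (try body, no exception) → 'J' (else) → 'W' (finally) → 'A' (after the try/except). Output: UBJWA

Answer: UBJWA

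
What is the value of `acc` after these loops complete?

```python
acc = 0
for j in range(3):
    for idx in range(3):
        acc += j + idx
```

Sum of all j+idx for j,idx in 3x3
`acc` takes the values: 0 → 1 → 3 → 4 → 6 → 9 → 11 → 14 → 18

Answer: 18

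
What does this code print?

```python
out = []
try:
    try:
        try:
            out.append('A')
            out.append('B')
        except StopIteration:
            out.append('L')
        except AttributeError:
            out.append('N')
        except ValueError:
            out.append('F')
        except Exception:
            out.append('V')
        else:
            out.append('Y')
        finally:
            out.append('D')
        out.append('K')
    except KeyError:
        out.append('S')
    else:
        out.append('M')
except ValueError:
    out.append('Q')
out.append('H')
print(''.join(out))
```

Execution trace: 'A' (inner try body) → 'B' (inner try body, no exception) → 'Y' (inner else) → 'D' (inner finally) → 'K' (try body, no exception) → 'M' (else) → 'H' (after the try/except). Output: ABYDKMH

Answer: ABYDKMH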